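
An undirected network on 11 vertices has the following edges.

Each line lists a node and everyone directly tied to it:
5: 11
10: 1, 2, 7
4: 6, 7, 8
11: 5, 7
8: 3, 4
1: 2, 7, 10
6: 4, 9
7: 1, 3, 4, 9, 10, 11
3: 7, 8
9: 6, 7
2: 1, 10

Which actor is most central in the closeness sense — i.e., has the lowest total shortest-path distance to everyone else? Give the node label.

Farness (sum of distances to all others) for each node — 1:20, 2:28, 3:21, 4:19, 5:30, 6:26, 7:14, 8:26, 9:21, 10:20, 11:21.
The smallest farness is 14, for 7, so 7 has the highest closeness.

7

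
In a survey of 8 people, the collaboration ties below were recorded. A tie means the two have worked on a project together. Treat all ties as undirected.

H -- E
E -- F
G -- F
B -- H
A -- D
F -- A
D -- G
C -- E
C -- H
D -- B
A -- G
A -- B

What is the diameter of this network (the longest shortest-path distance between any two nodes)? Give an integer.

Eccentricity of each node (its greatest distance to any other): A:3, B:2, C:3, D:3, E:3, F:2, G:3, H:3.
The maximum eccentricity is 3, realized for instance by the pair A–C via A – B – H – C. So the diameter is 3.

3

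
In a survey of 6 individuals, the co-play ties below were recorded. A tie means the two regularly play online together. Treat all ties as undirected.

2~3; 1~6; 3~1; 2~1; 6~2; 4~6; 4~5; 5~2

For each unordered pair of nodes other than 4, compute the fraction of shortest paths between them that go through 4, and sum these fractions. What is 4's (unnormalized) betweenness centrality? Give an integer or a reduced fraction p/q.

1/2

Pairs whose geodesics pass through 4 — 6–5: 1/2.
All other pairs contribute 0.
Summing the contributions gives betweenness(4) = 1/2.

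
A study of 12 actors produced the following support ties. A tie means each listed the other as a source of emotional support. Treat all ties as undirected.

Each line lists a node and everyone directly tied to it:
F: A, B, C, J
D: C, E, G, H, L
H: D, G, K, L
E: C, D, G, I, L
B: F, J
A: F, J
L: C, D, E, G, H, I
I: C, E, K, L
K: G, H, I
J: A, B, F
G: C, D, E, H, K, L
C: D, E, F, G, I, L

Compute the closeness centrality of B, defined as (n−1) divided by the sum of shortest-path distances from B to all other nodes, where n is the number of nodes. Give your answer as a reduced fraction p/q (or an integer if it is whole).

11/29

Distances from B: A:2, C:2, D:3, E:3, F:1, G:3, H:4, I:3, J:1, K:4, L:3. Sum = 29.
n = 12, so closeness = 11/29.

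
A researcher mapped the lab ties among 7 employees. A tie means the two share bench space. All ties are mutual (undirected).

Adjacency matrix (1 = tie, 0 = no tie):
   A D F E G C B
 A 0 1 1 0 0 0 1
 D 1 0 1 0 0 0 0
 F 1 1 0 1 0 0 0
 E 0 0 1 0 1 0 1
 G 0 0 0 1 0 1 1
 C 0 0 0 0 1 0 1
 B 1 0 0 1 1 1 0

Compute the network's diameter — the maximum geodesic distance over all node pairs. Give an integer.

3

Eccentricity of each node (its greatest distance to any other): A:2, B:2, C:3, D:3, E:2, F:3, G:3.
The maximum eccentricity is 3, realized for instance by the pair D–G via D – F – E – G. So the diameter is 3.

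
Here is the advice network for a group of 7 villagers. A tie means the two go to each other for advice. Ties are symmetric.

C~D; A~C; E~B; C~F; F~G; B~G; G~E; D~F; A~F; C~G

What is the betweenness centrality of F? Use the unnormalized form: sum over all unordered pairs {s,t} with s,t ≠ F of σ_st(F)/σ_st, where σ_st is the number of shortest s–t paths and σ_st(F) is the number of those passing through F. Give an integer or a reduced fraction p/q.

Pairs whose geodesics pass through F — E–D: 1/2; E–A: 1/2; D–A: 1/2; D–B: 1/2; D–G: 1/2; A–B: 1/2; A–G: 1/2.
All other pairs contribute 0.
Summing the contributions gives betweenness(F) = 7/2.

7/2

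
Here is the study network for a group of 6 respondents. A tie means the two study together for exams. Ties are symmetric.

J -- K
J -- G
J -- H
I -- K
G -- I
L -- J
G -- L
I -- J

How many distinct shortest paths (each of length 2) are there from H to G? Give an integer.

1

The shortest distance is 2, and the only length-2 path is H–J–G. So there is exactly 1 shortest path.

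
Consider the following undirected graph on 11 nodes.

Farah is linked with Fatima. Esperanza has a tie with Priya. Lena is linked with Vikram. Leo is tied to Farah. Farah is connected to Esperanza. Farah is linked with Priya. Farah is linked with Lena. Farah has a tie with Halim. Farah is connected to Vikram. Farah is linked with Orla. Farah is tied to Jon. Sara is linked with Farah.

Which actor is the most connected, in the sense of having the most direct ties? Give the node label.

Farah

Degrees — Esperanza:2, Farah:10, Fatima:1, Halim:1, Jon:1, Lena:2, Leo:1, Orla:1, Priya:2, Sara:1, Vikram:2.
The maximum is 10, attained only by Farah.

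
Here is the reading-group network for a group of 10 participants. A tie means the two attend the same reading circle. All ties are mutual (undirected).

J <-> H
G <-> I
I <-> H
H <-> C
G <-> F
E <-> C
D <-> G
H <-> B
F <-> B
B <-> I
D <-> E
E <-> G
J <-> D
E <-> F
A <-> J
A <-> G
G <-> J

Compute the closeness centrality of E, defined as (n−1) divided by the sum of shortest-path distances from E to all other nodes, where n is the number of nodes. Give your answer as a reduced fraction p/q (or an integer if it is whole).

9/14

Distances from E: A:2, B:2, C:1, D:1, F:1, G:1, H:2, I:2, J:2. Sum = 14.
n = 10, so closeness = 9/14.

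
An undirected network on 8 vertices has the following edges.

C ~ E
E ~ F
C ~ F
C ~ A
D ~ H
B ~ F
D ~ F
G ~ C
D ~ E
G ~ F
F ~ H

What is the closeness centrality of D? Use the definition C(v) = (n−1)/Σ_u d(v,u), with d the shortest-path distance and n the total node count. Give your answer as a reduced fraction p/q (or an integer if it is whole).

7/12

Distances from D: A:3, B:2, C:2, E:1, F:1, G:2, H:1. Sum = 12.
n = 8, so closeness = 7/12.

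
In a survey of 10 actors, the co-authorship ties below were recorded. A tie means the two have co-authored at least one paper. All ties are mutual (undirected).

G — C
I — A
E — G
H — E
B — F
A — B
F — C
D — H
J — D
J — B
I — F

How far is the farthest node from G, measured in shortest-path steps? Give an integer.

4

Distances from G: A:4, B:3, C:1, D:3, E:1, F:2, H:2, I:3, J:4.
The largest is 4 (to J and A), so the eccentricity of G is 4.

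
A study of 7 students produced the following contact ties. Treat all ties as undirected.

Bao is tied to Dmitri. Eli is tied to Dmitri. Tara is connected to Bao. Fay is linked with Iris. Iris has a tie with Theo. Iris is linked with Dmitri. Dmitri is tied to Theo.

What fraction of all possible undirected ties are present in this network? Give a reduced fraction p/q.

1/3

There are 7 edges and 7 nodes, so the maximum possible is C(7,2) = 21.
Density = 7/21 = 1/3.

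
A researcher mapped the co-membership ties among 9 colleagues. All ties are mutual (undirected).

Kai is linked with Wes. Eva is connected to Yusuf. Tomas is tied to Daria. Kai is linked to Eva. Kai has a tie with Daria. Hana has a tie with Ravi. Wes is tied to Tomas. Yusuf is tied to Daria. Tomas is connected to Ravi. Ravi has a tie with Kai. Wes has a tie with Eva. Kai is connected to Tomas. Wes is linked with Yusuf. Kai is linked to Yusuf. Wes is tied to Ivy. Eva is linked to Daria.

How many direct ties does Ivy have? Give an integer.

1

Ivy is directly tied to Wes. That is 1 neighbor, so the degree of Ivy is 1.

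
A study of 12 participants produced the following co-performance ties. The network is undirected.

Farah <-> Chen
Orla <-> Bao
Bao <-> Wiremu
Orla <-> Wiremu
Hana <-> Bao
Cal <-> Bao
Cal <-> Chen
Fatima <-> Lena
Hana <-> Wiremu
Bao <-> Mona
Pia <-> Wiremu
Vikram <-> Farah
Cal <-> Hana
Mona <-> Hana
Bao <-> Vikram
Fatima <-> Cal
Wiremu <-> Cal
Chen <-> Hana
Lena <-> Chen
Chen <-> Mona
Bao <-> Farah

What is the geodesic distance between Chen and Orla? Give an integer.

3

One shortest route is Chen – Hana – Wiremu – Orla, which uses 3 edges, and at distance 2 from Chen we only reach {Bao, Fatima, Vikram, Wiremu}, which does not include Orla. So d(Chen,Orla) = 3.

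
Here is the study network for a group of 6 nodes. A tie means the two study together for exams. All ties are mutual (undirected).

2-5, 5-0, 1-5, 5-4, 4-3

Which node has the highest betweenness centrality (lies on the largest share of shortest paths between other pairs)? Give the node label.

5

Unnormalized betweenness of each node: 0:0, 1:0, 2:0, 3:0, 4:4, 5:9.
5 has the largest value, 9, making it the main broker — the node through which the most shortest paths run.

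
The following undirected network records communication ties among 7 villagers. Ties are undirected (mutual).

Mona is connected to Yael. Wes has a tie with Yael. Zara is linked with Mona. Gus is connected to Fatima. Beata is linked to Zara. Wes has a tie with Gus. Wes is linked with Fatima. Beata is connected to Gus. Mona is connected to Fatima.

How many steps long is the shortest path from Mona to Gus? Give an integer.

One shortest route is Mona – Fatima – Gus, which uses 2 edges, and Mona and Gus are not directly tied, so nothing shorter exists. So d(Mona,Gus) = 2.

2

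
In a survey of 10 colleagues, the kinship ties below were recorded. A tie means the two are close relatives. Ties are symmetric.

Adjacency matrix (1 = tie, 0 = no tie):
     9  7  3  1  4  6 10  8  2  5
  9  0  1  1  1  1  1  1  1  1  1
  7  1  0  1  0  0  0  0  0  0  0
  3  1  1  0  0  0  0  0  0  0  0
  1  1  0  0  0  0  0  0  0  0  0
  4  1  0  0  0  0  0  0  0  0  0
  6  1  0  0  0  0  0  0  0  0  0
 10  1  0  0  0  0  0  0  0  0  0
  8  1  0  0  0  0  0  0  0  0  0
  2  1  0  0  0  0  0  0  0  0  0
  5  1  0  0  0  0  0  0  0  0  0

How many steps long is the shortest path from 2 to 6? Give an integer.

2

One shortest route is 2 – 9 – 6, which uses 2 edges, and 2 and 6 are not directly tied, so nothing shorter exists. So d(2,6) = 2.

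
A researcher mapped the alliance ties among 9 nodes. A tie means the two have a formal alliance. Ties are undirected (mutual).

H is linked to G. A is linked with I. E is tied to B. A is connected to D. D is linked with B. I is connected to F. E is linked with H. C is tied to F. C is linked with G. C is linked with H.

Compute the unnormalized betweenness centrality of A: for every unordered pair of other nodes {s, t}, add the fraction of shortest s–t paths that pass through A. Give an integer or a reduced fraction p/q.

9/2

Pairs whose geodesics pass through A — D–C: 1/2; D–F: 1; D–I: 1; B–F: 1/2; B–I: 1; E–I: 1/2.
All other pairs contribute 0.
Summing the contributions gives betweenness(A) = 9/2.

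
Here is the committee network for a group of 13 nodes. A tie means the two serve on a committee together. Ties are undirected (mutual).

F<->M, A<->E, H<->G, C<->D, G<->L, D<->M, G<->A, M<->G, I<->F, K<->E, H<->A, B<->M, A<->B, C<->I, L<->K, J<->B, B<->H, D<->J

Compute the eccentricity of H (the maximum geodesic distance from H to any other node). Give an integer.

4

Distances from H: A:1, B:1, C:4, D:3, E:2, F:3, G:1, I:4, J:2, K:3, L:2, M:2.
The largest is 4 (to C and I), so the eccentricity of H is 4.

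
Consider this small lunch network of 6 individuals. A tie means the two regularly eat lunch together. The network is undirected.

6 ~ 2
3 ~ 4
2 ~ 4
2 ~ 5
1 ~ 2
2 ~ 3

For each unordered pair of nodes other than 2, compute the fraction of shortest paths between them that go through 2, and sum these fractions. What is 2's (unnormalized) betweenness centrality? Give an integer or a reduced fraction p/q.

Pairs whose geodesics pass through 2 — 5–1: 1; 5–3: 1; 5–4: 1; 5–6: 1; 1–3: 1; 1–4: 1; 1–6: 1; 3–6: 1; 4–6: 1.
All other pairs contribute 0.
Summing the contributions gives betweenness(2) = 9.

9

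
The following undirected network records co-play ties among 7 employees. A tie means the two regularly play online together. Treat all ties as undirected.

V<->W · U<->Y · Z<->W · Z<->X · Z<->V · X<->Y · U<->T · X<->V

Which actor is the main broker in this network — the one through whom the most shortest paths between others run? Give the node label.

X

Unnormalized betweenness of each node: T:0, U:5, V:2, W:0, X:9, Y:8, Z:2.
X has the largest value, 9, making it the main broker — the node through which the most shortest paths run.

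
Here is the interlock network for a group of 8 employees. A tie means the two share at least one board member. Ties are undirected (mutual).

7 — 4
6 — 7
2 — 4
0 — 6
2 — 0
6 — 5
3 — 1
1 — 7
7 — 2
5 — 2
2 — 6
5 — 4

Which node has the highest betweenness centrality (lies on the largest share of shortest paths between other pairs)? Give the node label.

Unnormalized betweenness of each node: 0:0, 1:6, 2:13/3, 3:0, 4:1, 5:1/3, 6:3, 7:31/3.
7 has the largest value, 31/3, making it the main broker — the node through which the most shortest paths run.

7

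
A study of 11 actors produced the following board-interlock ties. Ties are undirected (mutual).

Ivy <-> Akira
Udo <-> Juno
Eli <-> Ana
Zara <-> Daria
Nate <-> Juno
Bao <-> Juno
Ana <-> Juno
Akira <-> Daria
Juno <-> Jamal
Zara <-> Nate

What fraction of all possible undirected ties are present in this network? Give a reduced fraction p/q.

2/11

There are 10 edges and 11 nodes, so the maximum possible is C(11,2) = 55.
Density = 10/55 = 2/11.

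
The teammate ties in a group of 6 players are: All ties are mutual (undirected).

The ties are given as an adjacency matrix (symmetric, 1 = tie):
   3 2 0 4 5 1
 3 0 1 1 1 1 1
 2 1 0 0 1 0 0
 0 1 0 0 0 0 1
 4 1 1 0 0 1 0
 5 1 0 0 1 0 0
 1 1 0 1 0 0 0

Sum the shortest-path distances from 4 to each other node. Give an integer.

7

Distances from 4: 0:2, 1:2, 2:1, 3:1, 5:1.
Sum = 2 + 2 + 1 + 1 + 1 = 7.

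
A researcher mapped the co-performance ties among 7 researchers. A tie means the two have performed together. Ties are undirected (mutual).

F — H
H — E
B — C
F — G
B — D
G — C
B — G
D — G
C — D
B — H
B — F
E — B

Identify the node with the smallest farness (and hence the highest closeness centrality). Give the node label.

B

Farness (sum of distances to all others) for each node — B:6, C:9, D:9, E:10, F:9, G:8, H:9.
The smallest farness is 6, for B, so B has the highest closeness.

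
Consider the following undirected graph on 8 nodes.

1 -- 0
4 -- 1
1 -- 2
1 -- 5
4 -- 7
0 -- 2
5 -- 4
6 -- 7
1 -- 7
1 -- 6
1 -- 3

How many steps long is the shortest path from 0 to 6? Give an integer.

One shortest route is 0 – 1 – 6, which uses 2 edges, and 0 and 6 are not directly tied, so nothing shorter exists. So d(0,6) = 2.

2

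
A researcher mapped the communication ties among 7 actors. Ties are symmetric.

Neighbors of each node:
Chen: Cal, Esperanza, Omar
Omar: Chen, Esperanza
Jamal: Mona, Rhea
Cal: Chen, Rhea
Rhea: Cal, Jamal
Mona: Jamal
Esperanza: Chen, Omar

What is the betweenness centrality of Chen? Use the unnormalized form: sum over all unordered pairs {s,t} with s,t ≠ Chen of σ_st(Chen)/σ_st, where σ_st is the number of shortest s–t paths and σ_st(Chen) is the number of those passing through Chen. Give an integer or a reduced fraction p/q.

Pairs whose geodesics pass through Chen — Rhea–Esperanza: 1; Rhea–Omar: 1; Jamal–Esperanza: 1; Jamal–Omar: 1; Mona–Esperanza: 1; Mona–Omar: 1; Cal–Esperanza: 1; Cal–Omar: 1.
All other pairs contribute 0.
Summing the contributions gives betweenness(Chen) = 8.

8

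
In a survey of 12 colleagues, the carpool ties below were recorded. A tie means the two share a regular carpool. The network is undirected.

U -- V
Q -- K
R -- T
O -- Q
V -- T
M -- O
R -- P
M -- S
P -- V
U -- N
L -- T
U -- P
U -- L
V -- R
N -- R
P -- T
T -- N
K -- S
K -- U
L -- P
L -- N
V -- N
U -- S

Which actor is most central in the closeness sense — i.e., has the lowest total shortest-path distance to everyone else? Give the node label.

Farness (sum of distances to all others) for each node — K:21, L:22, M:28, N:21, O:35, P:21, Q:28, R:27, S:21, T:26, U:17, V:21.
The smallest farness is 17, for U, so U has the highest closeness.

U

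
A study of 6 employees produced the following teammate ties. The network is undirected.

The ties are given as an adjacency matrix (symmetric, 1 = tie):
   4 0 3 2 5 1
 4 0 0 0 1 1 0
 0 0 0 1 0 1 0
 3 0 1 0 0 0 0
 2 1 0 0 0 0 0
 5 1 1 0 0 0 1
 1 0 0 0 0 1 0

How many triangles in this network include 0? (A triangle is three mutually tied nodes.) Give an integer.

0

0's neighbors are 3 and 5, but none of them are tied to each other, so no triangle contains 0.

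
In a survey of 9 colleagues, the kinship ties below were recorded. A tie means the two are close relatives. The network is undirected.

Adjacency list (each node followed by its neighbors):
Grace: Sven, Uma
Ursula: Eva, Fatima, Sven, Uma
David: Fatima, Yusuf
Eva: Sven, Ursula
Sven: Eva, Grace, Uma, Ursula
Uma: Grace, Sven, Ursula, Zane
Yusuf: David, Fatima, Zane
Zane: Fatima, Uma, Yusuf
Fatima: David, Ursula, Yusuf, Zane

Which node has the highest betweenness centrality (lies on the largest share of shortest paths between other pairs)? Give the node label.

Ursula

Unnormalized betweenness of each node: David:0, Eva:0, Fatima:33/4, Grace:0, Sven:35/12, Uma:79/12, Ursula:26/3, Yusuf:13/12, Zane:9/2.
Ursula has the largest value, 26/3, making it the main broker — the node through which the most shortest paths run.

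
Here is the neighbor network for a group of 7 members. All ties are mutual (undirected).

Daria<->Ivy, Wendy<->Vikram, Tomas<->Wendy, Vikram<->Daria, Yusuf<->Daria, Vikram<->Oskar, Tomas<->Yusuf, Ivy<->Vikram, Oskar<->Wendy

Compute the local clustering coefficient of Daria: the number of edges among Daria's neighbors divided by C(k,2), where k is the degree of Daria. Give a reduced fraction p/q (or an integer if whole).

1/3

Daria's neighbors: Ivy, Vikram, and Yusuf (k = 3).
Possible neighbor pairs: C(3,2) = 3. Edges among them: Ivy–Vikram → e = 1.
Clustering(Daria) = 1/3.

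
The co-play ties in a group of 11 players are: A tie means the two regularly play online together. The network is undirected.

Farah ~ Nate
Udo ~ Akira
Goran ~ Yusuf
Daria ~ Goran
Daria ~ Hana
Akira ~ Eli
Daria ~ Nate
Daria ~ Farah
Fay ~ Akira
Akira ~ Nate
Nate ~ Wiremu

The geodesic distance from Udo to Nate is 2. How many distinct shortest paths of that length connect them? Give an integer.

1

The shortest distance is 2, and the only length-2 path is Udo–Akira–Nate. So there is exactly 1 shortest path.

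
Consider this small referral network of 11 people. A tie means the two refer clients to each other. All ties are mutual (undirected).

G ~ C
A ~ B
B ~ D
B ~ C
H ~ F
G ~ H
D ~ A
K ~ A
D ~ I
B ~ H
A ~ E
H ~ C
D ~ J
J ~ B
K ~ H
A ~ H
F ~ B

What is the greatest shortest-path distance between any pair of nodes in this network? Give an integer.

Eccentricity of each node (its greatest distance to any other): A:2, B:2, C:3, D:3, E:3, F:3, G:4, H:3, I:4, J:3, K:3.
The maximum eccentricity is 4, realized for instance by the pair G–I via G – C – B – D – I. So the diameter is 4.

4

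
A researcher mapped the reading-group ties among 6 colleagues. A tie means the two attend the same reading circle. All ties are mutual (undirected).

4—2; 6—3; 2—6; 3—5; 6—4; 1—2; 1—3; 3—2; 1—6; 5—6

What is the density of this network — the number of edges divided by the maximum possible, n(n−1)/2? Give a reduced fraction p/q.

2/3

There are 10 edges and 6 nodes, so the maximum possible is C(6,2) = 15.
Density = 10/15 = 2/3.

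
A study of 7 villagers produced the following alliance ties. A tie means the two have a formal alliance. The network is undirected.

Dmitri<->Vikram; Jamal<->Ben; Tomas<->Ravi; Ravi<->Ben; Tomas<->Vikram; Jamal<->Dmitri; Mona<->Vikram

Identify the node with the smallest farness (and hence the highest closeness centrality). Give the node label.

Vikram

Farness (sum of distances to all others) for each node — Ben:13, Dmitri:11, Jamal:12, Mona:15, Ravi:12, Tomas:11, Vikram:10.
The smallest farness is 10, for Vikram, so Vikram has the highest closeness.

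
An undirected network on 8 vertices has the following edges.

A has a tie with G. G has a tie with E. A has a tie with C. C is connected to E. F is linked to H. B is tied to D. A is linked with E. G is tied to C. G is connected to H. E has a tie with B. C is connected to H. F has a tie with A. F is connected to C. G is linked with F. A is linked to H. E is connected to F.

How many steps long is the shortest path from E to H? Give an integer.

2

One shortest route is E – F – H, which uses 2 edges, and E and H are not directly tied, so nothing shorter exists. So d(E,H) = 2.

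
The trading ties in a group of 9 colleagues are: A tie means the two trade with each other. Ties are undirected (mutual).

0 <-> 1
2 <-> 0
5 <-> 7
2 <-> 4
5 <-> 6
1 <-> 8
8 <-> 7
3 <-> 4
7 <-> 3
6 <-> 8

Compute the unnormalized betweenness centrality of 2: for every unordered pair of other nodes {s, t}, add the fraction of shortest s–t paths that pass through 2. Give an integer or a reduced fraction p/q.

3

Pairs whose geodesics pass through 2 — 1–4: 1; 0–4: 1; 0–3: 1.
All other pairs contribute 0.
Summing the contributions gives betweenness(2) = 3.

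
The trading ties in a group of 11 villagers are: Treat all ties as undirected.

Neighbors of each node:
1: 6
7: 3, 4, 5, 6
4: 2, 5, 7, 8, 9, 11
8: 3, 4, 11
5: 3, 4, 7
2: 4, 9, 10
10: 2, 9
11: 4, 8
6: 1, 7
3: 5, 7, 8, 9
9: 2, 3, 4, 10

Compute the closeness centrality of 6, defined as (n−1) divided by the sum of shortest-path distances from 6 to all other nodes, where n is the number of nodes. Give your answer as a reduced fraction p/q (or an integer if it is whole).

Distances from 6: 1:1, 2:3, 3:2, 4:2, 5:2, 7:1, 8:3, 9:3, 10:4, 11:3. Sum = 24.
n = 11, so closeness = 10/24 = 5/12.

5/12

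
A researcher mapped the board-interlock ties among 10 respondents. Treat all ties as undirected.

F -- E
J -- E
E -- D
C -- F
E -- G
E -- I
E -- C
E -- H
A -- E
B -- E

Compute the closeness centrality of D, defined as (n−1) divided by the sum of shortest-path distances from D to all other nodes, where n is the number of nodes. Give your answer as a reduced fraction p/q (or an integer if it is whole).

Distances from D: A:2, B:2, C:2, E:1, F:2, G:2, H:2, I:2, J:2. Sum = 17.
n = 10, so closeness = 9/17.

9/17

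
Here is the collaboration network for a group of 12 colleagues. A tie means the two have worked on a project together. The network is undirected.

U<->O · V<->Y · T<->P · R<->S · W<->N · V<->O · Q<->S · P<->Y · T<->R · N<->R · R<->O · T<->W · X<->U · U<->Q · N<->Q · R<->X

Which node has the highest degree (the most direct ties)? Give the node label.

R

Degrees — N:3, O:3, P:2, Q:3, R:5, S:2, T:3, U:3, V:2, W:2, X:2, Y:2.
The maximum is 5, attained only by R.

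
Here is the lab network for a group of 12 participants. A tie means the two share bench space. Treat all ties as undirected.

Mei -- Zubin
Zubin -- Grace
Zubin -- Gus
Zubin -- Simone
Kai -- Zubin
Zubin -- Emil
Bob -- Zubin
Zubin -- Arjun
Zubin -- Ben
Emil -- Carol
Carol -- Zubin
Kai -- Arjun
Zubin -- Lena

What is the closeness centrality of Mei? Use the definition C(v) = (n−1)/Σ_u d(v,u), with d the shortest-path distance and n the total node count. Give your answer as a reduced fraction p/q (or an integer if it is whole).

Distances from Mei: Arjun:2, Ben:2, Bob:2, Carol:2, Emil:2, Grace:2, Gus:2, Kai:2, Lena:2, Simone:2, Zubin:1. Sum = 21.
n = 12, so closeness = 11/21.

11/21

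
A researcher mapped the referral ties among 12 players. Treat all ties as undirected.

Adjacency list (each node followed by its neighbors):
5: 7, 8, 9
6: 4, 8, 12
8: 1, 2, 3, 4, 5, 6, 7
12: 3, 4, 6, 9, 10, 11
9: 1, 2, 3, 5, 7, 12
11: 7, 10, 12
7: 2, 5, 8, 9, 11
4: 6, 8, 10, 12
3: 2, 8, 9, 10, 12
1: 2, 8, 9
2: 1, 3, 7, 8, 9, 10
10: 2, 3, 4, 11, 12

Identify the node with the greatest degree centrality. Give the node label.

8

Degrees — 1:3, 2:6, 3:5, 4:4, 5:3, 6:3, 7:5, 8:7, 9:6, 10:5, 11:3, 12:6.
The maximum is 7, attained only by 8.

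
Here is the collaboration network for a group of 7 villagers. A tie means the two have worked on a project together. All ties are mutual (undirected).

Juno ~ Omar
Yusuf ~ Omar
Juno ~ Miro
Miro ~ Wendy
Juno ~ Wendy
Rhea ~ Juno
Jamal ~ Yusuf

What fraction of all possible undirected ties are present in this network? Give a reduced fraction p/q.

1/3

There are 7 edges and 7 nodes, so the maximum possible is C(7,2) = 21.
Density = 7/21 = 1/3.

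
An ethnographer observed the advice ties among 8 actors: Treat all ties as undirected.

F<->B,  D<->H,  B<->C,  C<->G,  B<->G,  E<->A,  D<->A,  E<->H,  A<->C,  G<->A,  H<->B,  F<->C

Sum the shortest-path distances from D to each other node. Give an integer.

13

Distances from D: A:1, B:2, C:2, E:2, F:3, G:2, H:1.
Sum = 1 + 2 + 2 + 2 + 3 + 2 + 1 = 13.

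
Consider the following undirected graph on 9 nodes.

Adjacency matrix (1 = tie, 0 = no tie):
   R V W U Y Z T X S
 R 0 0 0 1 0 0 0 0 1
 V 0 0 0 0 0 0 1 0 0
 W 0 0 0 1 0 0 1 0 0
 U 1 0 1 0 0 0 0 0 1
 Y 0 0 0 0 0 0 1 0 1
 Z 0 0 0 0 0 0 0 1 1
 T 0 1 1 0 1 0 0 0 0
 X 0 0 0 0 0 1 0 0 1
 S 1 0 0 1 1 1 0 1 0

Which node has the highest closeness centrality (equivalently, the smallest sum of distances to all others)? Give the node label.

S

Farness (sum of distances to all others) for each node — R:17, S:12, T:16, U:14, V:23, W:16, X:18, Y:14, Z:18.
The smallest farness is 12, for S, so S has the highest closeness.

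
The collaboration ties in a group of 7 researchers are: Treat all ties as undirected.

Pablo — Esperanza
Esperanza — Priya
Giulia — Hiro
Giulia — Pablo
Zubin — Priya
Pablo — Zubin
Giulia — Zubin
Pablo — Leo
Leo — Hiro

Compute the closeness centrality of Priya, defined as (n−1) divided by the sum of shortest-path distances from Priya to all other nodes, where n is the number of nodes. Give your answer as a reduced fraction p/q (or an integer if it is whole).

1/2

Distances from Priya: Esperanza:1, Giulia:2, Hiro:3, Leo:3, Pablo:2, Zubin:1. Sum = 12.
n = 7, so closeness = 6/12 = 1/2.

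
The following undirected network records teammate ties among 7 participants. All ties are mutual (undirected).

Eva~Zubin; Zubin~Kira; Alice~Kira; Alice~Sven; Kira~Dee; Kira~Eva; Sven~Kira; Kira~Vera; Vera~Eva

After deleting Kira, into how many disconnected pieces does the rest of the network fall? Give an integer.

Without Kira, the remaining ties split the others into: {Dee}; {Eva, Vera, Zubin}; {Alice, Sven}.
That's 3 separate components.

3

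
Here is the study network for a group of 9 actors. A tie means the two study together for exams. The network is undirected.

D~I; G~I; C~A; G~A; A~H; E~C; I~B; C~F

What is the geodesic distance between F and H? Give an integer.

One shortest route is F – C – A – H, which uses 3 edges, and at distance 2 from F we only reach {A, E}, which does not include H. So d(F,H) = 3.

3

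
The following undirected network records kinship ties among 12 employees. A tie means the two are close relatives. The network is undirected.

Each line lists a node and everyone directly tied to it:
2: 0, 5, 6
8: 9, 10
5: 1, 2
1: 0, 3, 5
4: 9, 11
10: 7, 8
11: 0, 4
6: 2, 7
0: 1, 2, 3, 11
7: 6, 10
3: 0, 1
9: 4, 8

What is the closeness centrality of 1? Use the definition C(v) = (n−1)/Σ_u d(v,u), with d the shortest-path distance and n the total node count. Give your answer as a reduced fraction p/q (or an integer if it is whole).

11/31

Distances from 1: 0:1, 2:2, 3:1, 4:3, 5:1, 6:3, 7:4, 8:5, 9:4, 10:5, 11:2. Sum = 31.
n = 12, so closeness = 11/31.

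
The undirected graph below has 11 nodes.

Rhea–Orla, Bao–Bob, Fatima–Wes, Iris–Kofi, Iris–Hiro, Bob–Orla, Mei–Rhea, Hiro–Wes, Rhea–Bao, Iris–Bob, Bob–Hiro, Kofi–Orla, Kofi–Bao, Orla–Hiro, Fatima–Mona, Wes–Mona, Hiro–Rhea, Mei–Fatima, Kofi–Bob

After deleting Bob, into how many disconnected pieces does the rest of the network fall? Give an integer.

Bob's neighbors (Bao, Hiro, Iris, Kofi, and Orla) remain reachable from one another through other ties, so the rest of the network stays in one piece.

1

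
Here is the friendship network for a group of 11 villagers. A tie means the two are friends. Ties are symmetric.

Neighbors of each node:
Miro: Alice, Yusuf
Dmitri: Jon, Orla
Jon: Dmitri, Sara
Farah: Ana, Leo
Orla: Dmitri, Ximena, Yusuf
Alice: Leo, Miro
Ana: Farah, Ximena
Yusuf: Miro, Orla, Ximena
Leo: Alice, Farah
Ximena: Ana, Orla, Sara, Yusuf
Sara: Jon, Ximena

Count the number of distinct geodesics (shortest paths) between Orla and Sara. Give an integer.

The shortest distance is 2, and the only length-2 path is Orla–Ximena–Sara. So there is exactly 1 shortest path.

1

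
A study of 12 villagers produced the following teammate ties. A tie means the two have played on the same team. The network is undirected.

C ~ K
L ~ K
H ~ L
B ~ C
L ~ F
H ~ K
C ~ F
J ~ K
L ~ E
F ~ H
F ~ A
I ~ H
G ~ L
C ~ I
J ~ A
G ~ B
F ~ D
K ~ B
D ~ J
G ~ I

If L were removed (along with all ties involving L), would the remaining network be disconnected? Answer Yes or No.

Yes

Removing L leaves {A, B, C, D, F, G, H, I, J, and K} with no path to {E}, so the network splits into 2 components. L is a cut vertex.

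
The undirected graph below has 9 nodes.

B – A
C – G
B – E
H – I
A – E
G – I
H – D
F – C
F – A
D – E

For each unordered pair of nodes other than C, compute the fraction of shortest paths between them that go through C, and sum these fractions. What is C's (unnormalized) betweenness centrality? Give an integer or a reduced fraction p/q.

11/2

Pairs whose geodesics pass through C — F–H: 1/2; F–I: 1; F–G: 1; A–I: 1/2; A–G: 1; B–G: 1; E–G: 1/2.
All other pairs contribute 0.
Summing the contributions gives betweenness(C) = 11/2.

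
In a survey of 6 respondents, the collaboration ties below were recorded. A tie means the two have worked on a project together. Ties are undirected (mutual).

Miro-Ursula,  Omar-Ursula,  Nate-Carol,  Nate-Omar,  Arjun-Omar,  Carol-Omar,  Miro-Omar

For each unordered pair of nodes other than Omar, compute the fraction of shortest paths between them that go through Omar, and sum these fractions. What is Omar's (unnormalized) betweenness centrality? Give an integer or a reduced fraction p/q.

Pairs whose geodesics pass through Omar — Miro–Arjun: 1; Miro–Carol: 1; Miro–Nate: 1; Arjun–Carol: 1; Arjun–Ursula: 1; Arjun–Nate: 1; Carol–Ursula: 1; Ursula–Nate: 1.
All other pairs contribute 0.
Summing the contributions gives betweenness(Omar) = 8.

8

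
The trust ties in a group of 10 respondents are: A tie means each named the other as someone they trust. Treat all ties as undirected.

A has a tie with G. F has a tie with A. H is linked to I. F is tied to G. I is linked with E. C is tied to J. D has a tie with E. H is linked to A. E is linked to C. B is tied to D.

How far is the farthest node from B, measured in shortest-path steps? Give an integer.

6

Distances from B: A:5, C:3, D:1, E:2, F:6, G:6, H:4, I:3, J:4.
The largest is 6 (to G and F), so the eccentricity of B is 6.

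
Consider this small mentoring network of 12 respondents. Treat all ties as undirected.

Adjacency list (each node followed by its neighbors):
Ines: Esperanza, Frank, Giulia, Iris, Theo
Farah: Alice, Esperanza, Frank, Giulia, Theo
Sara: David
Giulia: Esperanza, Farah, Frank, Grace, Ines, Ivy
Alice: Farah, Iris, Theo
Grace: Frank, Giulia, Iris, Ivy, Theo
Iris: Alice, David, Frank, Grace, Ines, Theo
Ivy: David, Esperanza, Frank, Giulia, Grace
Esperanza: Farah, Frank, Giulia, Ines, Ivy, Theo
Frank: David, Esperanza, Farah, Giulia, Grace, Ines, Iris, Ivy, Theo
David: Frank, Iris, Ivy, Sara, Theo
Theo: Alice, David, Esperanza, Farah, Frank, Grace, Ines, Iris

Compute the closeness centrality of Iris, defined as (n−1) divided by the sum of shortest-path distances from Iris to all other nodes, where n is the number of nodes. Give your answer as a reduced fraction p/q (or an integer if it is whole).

Distances from Iris: Alice:1, David:1, Esperanza:2, Farah:2, Frank:1, Giulia:2, Grace:1, Ines:1, Ivy:2, Sara:2, Theo:1. Sum = 16.
n = 12, so closeness = 11/16.

11/16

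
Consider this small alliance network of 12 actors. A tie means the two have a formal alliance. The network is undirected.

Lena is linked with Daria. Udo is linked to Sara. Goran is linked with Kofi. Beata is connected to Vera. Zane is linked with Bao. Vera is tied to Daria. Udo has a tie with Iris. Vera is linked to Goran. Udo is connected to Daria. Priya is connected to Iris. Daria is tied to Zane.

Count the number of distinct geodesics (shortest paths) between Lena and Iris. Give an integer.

1

The shortest distance is 3, and the only length-3 path is Lena–Daria–Udo–Iris. So there is exactly 1 shortest path.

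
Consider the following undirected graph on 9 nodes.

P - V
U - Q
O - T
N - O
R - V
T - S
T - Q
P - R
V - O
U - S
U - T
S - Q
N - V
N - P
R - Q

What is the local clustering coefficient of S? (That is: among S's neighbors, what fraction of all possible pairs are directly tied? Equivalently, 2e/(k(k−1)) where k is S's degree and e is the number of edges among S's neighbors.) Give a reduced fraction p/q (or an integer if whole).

S's neighbors: Q, T, and U (k = 3).
Possible neighbor pairs: C(3,2) = 3. Edges among them: Q–T, Q–U, T–U → e = 3.
Clustering(S) = 3/3 = 1.

1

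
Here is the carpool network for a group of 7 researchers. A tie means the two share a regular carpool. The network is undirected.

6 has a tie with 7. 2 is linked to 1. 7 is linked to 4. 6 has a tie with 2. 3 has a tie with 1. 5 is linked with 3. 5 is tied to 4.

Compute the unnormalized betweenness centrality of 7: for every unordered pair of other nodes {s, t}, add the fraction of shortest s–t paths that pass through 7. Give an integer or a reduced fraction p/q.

Pairs whose geodesics pass through 7 — 6–5: 1; 6–4: 1; 2–4: 1.
All other pairs contribute 0.
Summing the contributions gives betweenness(7) = 3.

3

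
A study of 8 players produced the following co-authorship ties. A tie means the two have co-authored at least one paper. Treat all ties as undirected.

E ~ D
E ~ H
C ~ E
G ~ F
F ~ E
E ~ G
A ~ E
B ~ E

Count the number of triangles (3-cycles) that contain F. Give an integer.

1

F's neighbors: E and G.
Neighbor pairs that are themselves tied: F–E–G. Each forms one triangle with F, for 1 in total.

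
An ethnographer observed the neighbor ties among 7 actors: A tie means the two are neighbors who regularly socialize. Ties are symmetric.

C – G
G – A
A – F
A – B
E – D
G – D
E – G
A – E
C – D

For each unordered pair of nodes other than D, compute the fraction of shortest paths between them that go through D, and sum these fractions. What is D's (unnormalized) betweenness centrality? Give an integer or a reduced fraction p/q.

1/2

Pairs whose geodesics pass through D — C–E: 1/2.
All other pairs contribute 0.
Summing the contributions gives betweenness(D) = 1/2.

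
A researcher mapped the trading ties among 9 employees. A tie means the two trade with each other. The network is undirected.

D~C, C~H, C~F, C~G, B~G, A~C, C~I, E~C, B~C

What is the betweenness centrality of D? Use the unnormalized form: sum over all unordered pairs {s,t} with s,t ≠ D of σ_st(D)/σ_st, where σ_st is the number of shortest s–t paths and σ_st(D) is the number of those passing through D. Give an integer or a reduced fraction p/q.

No shortest path between any pair of other nodes passes through D.
Summing the contributions gives betweenness(D) = 0.

0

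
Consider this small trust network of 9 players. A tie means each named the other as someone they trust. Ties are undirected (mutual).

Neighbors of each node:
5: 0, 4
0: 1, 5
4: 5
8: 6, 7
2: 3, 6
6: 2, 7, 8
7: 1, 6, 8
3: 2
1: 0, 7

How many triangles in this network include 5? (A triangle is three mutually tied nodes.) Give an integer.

0

5's neighbors are 0 and 4, but none of them are tied to each other, so no triangle contains 5.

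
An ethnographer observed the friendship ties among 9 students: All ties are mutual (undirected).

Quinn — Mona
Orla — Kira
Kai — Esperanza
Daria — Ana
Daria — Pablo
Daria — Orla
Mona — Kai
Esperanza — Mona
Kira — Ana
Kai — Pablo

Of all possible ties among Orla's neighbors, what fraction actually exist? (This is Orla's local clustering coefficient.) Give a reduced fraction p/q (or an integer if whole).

Orla's neighbors: Daria and Kira (k = 2).
Possible neighbor pairs: C(2,2) = 1. Edges among them: none → e = 0.
Clustering(Orla) = 0/1.

0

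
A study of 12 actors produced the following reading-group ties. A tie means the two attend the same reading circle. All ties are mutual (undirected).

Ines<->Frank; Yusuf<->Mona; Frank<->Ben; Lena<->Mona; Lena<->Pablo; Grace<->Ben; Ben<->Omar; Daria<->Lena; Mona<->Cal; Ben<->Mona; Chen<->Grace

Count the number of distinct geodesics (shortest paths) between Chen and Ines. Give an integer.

1

The shortest distance is 4, and the only length-4 path is Chen–Grace–Ben–Frank–Ines. So there is exactly 1 shortest path.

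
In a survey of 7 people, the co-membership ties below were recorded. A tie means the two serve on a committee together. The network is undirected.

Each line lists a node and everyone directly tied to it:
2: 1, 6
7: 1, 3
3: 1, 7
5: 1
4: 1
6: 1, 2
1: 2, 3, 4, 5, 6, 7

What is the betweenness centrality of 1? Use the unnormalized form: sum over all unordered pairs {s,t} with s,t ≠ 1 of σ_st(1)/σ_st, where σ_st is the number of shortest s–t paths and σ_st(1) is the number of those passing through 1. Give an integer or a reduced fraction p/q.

13

Pairs whose geodesics pass through 1 — 3–5: 1; 3–6: 1; 3–4: 1; 3–2: 1; 5–7: 1; 5–6: 1; 5–4: 1; 5–2: 1; 7–6: 1; 7–4: 1; 7–2: 1; 6–4: 1; 4–2: 1.
All other pairs contribute 0.
Summing the contributions gives betweenness(1) = 13.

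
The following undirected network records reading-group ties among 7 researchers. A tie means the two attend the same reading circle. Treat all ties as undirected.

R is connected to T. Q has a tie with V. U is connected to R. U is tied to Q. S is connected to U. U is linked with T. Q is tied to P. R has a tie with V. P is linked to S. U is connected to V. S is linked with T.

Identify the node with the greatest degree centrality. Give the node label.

Degrees — P:2, Q:3, R:3, S:3, T:3, U:5, V:3.
The maximum is 5, attained only by U.

U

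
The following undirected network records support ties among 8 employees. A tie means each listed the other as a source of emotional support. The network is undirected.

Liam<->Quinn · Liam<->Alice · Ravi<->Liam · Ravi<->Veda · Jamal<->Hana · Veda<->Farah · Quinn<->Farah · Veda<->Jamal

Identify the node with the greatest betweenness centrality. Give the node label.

Unnormalized betweenness of each node: Alice:0, Farah:3, Hana:0, Jamal:6, Liam:7, Quinn:2, Ravi:6, Veda:11.
Veda has the largest value, 11, making it the main broker — the node through which the most shortest paths run.

Veda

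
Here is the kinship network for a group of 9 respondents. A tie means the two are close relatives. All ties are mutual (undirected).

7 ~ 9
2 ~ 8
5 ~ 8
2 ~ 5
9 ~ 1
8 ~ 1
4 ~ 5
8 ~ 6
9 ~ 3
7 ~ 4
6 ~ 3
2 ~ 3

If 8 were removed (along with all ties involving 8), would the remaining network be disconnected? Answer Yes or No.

No

Even without 8, every remaining node can still reach every other (the residual graph is connected), so 8 is not a cut vertex.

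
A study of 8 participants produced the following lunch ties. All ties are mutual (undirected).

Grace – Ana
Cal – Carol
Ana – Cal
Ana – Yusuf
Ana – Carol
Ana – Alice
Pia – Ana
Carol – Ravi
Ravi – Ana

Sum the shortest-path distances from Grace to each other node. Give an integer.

13

Distances from Grace: Alice:2, Ana:1, Cal:2, Carol:2, Pia:2, Ravi:2, Yusuf:2.
Sum = 2 + 1 + 2 + 2 + 2 + 2 + 2 = 13.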